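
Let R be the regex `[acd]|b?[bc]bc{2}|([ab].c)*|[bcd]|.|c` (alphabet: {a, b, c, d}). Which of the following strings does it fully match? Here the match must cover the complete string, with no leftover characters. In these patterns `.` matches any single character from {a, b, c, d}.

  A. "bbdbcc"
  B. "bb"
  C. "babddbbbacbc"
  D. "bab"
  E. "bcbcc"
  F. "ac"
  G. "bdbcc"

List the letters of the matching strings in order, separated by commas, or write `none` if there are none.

A → no match
B → no match
C → no match
D → no match
E → match
F → no match
G → no match

E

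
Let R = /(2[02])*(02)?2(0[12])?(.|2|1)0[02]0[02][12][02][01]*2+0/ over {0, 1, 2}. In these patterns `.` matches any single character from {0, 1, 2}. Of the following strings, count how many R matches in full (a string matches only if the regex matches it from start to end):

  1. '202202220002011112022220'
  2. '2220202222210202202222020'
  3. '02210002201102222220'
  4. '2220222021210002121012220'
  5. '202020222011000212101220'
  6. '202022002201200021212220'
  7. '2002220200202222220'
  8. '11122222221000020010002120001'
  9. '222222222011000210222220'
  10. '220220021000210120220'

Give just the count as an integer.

4

1 → no match
2 → no match
3 → match
4 → no match
5 → match
6 → no match
7 → match
8 → no match — must end with '20'
9 → match
10 → no match
Total matched: 4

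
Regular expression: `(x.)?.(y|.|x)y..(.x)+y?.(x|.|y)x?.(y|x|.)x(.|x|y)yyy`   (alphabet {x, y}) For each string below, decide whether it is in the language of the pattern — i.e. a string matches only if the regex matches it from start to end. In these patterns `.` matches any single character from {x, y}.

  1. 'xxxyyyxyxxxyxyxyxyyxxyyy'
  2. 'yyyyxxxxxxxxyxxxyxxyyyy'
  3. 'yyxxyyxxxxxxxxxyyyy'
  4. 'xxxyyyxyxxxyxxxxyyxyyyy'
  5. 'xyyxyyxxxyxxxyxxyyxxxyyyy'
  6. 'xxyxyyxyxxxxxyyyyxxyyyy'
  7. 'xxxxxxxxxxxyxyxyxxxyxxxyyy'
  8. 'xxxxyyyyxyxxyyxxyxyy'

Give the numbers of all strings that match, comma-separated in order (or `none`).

1 → match
2 → no match
3 → no match
4 → match
5 → no match
6 → match
7 → no match
8 → no match — must end with 'yyy'

1, 4, 6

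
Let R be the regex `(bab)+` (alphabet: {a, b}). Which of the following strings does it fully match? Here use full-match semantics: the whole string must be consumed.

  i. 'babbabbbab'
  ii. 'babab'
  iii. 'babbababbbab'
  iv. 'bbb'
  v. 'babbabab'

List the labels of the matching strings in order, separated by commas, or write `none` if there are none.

i → no match
ii → no match
iii → no match
iv → no match — must start with 'bab'
v → no match

none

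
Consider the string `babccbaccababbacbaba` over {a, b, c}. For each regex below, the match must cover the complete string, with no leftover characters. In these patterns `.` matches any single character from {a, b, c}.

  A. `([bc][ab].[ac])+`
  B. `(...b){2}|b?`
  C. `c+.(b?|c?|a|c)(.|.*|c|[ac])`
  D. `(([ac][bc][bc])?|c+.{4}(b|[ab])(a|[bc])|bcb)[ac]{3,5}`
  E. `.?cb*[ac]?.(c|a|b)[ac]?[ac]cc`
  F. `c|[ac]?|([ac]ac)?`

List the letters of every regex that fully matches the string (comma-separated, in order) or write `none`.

A

A → match
B → no match
C → no match — must start with `c`
D → no match
E → no match — must end with `cc`
F → no match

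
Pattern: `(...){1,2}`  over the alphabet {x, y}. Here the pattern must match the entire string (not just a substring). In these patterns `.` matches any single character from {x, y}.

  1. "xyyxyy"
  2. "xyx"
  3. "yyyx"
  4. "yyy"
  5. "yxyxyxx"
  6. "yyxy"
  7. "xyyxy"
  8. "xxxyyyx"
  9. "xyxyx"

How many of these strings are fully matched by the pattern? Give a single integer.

1. "xyyxyy" → match
2. "xyx" → match
3. "yyyx" → no match
4. "yyy" → match
5. "yxyxyxx" → no match
6. "yyxy" → no match
7. "xyyxy" → no match
8. "xxxyyyx" → no match
9. "xyxyx" → no match
Total matched: 3

3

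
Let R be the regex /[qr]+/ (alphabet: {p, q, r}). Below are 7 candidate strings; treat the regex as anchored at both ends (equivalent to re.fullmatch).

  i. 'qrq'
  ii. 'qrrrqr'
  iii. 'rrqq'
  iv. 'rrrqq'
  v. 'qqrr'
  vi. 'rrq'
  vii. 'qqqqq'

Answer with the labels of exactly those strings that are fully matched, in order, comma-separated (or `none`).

i → match
ii → match
iii → match
iv → match
v → match
vi → match
vii → match

i, ii, iii, iv, v, vi, vii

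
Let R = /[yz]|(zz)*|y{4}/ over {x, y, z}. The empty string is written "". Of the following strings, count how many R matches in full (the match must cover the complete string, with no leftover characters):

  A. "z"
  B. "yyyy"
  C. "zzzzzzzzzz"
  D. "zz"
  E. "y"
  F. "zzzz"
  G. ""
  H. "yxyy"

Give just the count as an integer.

7

A → match
B → match
C → match
D → match
E → match
F → match
G → match
H → no match
Total matched: 7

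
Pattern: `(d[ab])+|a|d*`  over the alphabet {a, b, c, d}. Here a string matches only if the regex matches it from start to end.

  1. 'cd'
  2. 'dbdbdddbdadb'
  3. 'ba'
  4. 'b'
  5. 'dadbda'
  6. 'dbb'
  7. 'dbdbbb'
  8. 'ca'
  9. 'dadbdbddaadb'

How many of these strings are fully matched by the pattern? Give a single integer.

1

1 → no match
2 → no match
3 → no match
4 → no match
5 → match
6 → no match
7 → no match
8 → no match
9 → no match
Total matched: 1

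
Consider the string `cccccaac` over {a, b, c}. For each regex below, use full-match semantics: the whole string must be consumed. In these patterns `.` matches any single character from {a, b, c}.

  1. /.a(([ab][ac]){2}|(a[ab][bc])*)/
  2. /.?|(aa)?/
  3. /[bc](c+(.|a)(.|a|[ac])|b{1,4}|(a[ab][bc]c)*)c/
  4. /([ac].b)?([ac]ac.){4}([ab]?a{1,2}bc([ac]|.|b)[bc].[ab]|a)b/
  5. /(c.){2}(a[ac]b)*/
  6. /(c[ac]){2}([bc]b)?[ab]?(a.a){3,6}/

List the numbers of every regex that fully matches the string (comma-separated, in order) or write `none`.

3

1 → no match
2 → no match
3 → match
4 → no match — must end with `b`
5 → no match
6 → no match — must end with `a`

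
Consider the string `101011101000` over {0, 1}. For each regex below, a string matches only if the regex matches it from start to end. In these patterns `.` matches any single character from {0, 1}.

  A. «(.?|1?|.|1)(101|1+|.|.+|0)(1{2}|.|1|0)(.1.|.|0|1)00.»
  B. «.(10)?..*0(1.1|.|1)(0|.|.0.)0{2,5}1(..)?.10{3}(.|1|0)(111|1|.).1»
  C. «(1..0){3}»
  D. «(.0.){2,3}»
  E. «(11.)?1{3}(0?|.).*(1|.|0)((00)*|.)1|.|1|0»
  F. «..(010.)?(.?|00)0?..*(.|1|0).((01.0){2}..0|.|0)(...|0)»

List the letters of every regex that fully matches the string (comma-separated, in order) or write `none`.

A → match
B → no match — must end with `1`
C → match
D → no match
E → no match
F → match

A, C, F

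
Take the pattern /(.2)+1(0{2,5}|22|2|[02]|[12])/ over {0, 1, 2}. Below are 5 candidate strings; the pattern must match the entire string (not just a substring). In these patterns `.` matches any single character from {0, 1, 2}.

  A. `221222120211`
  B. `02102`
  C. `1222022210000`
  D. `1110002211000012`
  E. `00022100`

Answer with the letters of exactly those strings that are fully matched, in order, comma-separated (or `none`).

A, C

A. `221222120211` → match
B. `02102` → no match
C → match
D → no match
E. `00022100` → no match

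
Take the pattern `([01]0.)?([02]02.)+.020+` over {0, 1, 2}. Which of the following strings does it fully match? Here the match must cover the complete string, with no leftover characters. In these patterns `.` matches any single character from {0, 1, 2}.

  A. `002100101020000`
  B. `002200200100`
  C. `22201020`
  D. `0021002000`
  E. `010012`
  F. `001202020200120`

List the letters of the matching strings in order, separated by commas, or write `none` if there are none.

D

A → no match
B. `002200200100` → no match
C. `22201020` → no match
D. `0021002000` → match
E. `010012` → no match — must end with `0`
F → no match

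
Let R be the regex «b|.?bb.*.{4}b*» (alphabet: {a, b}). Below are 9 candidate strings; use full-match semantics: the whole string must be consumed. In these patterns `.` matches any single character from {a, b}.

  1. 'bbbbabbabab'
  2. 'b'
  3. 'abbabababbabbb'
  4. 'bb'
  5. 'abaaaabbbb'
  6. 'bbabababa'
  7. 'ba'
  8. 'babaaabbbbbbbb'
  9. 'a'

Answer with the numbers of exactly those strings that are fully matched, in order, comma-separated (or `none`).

1. 'bbbbabbabab' → match
2. 'b' → match
3 → match
4. 'bb' → no match
5. 'abaaaabbbb' → no match
6. 'bbabababa' → match
7. 'ba' → no match
8 → no match
9. 'a' → no match

1, 2, 3, 6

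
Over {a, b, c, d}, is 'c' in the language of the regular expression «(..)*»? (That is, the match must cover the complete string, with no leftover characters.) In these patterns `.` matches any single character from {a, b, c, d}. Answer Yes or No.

No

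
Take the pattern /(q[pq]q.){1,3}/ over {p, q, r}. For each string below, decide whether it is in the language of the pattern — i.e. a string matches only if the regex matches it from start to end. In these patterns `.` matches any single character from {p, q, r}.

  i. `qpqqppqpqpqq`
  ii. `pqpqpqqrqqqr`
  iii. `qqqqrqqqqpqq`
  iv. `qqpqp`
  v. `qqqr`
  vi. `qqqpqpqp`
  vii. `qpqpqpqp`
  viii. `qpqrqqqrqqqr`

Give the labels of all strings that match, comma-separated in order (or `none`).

v, vi, vii, viii

i. `qpqqppqpqpqq` → no match
ii. `pqpqpqqrqqqr` → no match — must start with `q`
iii. `qqqqrqqqqpqq` → no match
iv. `qqpqp` → no match
v. `qqqr` → match
vi. `qqqpqpqp` → match
vii. `qpqpqpqp` → match
viii. `qpqrqqqrqqqr` → match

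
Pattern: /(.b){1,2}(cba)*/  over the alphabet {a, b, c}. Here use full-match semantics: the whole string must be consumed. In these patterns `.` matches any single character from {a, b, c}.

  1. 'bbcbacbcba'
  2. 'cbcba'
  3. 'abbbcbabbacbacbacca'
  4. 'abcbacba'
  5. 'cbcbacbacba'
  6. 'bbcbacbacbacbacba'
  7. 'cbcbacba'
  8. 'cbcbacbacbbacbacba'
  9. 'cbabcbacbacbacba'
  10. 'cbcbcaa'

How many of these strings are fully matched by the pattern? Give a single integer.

1 → no match
2 → match
3 → no match
4 → match
5 → match
6 → match
7 → match
8 → no match
9 → match
10 → no match
Total matched: 6

6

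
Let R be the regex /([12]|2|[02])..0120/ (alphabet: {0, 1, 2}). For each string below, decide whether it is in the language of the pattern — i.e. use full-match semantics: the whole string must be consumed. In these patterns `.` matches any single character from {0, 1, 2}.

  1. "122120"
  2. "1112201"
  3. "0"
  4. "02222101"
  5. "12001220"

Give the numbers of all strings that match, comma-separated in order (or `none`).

none

1. "122120" → no match — must end with "0120"
2. "1112201" → no match — must end with "0120"
3. "0" → no match — must end with "0120"
4. "02222101" → no match — must end with "0120"
5. "12001220" → no match — must end with "0120"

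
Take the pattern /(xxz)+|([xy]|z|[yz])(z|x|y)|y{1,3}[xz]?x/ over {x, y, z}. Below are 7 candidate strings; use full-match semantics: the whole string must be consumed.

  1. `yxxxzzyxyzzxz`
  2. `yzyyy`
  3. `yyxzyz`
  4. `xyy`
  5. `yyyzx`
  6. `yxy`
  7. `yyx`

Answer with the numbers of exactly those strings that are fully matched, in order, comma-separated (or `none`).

5, 7

1 → no match
2 → no match
3 → no match
4 → no match
5 → match
6 → no match
7 → match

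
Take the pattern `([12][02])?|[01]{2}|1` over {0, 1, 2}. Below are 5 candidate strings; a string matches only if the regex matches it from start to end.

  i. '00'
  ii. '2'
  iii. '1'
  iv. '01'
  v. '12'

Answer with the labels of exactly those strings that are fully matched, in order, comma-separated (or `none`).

i, iii, iv, v

i. '00' → match
ii. '2' → no match
iii. '1' → match
iv. '01' → match
v. '12' → match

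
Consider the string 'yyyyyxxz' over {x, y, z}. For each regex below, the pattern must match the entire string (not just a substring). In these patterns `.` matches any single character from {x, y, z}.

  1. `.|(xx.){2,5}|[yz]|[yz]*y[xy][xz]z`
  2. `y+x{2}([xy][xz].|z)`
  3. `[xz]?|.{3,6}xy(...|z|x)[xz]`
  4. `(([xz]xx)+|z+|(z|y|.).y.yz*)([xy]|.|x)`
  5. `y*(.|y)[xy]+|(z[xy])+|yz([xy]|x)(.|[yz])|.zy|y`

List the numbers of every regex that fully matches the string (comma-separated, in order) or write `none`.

1, 2

1 → match
2 → match
3 → no match
4 → no match
5 → no match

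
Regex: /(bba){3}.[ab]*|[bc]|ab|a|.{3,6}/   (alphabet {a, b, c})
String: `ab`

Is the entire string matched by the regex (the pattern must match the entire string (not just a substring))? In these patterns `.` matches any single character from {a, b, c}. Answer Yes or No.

Yes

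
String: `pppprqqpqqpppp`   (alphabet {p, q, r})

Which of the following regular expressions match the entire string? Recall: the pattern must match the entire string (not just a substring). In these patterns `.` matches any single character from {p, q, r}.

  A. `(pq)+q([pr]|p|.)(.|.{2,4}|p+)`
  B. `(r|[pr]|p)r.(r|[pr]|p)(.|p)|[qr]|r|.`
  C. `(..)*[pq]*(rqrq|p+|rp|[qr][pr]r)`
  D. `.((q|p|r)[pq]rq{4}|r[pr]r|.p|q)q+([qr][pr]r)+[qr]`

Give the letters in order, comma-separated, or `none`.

A → no match — must start with `pq`
B → no match
C → match
D → no match

C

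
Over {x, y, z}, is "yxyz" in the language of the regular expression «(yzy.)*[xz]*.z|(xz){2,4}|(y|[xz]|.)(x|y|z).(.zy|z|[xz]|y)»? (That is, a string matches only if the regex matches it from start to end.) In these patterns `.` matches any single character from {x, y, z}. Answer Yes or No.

Yes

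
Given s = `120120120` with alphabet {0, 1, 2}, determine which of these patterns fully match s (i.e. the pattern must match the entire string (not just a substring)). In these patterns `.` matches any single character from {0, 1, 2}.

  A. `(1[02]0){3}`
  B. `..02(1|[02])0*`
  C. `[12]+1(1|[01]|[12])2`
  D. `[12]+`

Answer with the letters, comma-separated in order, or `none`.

A

A → match
B → no match
C → no match — must end with `2`
D → no match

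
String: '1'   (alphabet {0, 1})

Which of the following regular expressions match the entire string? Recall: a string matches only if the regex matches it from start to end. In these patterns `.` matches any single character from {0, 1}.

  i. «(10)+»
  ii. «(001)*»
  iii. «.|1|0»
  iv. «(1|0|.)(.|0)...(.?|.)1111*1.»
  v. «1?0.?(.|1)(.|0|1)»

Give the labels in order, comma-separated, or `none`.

iii

i → no match — must start with '10'
ii → no match
iii → match
iv → no match
v → no match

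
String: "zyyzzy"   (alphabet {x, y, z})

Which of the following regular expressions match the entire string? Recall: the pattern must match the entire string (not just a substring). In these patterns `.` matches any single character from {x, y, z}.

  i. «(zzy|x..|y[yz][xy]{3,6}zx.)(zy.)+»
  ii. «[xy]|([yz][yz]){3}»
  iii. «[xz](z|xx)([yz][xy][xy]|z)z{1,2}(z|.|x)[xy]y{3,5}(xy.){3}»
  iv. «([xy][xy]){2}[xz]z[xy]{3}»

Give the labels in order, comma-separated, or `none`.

i → no match
ii → match
iii → no match
iv → no match

ii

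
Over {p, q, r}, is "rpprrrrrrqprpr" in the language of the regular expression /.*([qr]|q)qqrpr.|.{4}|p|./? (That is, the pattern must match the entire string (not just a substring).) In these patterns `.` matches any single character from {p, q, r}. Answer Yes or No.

No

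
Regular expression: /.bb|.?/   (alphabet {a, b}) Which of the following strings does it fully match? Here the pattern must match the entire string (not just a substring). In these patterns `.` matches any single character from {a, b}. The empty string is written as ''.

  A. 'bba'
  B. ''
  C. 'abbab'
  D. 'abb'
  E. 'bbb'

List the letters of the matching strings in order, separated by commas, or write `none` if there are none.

B, D, E

A → no match
B → match
C → no match
D → match
E → match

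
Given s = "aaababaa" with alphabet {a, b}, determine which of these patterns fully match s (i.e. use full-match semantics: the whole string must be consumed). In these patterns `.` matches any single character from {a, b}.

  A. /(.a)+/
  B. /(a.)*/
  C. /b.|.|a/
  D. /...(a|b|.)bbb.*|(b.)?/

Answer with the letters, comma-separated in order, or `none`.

B

A → no match
B → match
C → no match
D → no match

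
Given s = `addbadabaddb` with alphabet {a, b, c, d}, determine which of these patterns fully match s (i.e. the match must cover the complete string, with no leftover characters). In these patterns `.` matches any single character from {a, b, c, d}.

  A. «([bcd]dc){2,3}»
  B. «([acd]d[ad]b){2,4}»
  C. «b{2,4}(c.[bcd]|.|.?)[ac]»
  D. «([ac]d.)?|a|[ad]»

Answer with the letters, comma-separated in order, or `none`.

B

A → no match — must end with `dc`
B → match
C → no match — must start with `b`
D → no match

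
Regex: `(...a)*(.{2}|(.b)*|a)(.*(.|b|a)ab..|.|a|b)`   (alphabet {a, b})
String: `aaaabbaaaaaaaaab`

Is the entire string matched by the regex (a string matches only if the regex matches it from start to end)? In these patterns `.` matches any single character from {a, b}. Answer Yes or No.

No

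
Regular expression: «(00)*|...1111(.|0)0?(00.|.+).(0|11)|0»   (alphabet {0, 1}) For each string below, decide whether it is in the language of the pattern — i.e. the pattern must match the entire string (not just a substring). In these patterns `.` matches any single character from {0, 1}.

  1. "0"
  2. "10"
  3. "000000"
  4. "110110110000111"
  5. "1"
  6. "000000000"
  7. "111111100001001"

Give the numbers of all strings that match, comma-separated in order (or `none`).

1 → match
2 → no match
3 → match
4 → no match
5 → no match
6 → no match
7 → no match

1, 3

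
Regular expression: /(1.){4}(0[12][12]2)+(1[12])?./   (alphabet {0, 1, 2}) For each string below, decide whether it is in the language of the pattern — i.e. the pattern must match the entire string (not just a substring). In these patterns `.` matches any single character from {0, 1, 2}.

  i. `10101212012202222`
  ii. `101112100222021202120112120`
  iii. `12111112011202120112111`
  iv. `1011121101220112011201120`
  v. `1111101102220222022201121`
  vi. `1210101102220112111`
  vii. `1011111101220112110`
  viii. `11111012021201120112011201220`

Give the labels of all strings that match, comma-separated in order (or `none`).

i → match
ii → match
iii → match
iv → match
v → match
vi → match
vii → match
viii → match

i, ii, iii, iv, v, vi, vii, viii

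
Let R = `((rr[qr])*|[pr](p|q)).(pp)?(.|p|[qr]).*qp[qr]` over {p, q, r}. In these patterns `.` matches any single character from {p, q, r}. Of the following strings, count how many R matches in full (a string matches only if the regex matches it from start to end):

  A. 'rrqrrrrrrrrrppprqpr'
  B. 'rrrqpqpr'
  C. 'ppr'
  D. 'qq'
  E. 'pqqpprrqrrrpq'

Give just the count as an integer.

2

A → match
B → match
C → no match
D → no match
E → no match
Total matched: 2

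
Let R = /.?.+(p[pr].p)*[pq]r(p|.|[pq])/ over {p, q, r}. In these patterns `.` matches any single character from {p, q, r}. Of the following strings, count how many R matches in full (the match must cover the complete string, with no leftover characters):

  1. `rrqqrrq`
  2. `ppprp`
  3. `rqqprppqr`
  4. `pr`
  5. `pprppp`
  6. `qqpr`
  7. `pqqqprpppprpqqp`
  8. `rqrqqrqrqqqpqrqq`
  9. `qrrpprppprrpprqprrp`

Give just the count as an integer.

1 → no match
2 → match
3 → no match
4 → no match
5 → no match
6 → no match
7 → no match
8 → no match
9 → no match
Total matched: 1

1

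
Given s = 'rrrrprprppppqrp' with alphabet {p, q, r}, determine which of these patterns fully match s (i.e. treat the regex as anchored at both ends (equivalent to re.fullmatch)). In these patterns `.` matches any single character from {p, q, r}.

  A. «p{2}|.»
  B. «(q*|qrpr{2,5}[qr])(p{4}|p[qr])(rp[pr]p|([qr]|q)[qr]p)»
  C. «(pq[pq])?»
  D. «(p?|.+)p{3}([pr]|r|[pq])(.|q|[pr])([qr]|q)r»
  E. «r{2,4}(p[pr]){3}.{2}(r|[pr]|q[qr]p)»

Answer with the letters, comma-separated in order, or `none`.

E

A → no match
B → no match
C → no match
D → no match — must end with 'r'
E → match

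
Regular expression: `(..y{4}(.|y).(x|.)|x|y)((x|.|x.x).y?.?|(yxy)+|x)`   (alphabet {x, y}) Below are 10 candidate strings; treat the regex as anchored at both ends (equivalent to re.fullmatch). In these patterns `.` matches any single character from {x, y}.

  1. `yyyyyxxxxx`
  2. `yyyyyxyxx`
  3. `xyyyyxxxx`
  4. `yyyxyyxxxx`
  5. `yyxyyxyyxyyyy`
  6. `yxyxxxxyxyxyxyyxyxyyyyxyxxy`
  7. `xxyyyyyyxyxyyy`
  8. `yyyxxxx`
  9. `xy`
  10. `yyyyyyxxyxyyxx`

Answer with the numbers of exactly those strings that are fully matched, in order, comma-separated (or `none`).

1 → no match
2 → no match
3 → no match
4 → no match
5 → no match
6 → no match
7 → no match
8 → no match
9 → no match
10 → no match

none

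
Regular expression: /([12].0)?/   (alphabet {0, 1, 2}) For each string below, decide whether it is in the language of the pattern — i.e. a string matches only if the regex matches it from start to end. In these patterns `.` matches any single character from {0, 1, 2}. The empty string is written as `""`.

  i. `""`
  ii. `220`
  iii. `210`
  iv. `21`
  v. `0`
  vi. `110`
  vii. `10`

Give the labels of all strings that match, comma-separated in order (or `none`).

i, ii, iii, vi

i. `""` → match
ii. `220` → match
iii. `210` → match
iv. `21` → no match
v. `0` → no match
vi. `110` → match
vii. `10` → no match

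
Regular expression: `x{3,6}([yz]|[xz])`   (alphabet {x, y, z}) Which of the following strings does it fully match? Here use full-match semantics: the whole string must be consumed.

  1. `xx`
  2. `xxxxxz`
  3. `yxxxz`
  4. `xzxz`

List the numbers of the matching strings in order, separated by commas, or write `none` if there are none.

1 → no match
2 → match
3 → no match — must start with `x`
4 → no match

2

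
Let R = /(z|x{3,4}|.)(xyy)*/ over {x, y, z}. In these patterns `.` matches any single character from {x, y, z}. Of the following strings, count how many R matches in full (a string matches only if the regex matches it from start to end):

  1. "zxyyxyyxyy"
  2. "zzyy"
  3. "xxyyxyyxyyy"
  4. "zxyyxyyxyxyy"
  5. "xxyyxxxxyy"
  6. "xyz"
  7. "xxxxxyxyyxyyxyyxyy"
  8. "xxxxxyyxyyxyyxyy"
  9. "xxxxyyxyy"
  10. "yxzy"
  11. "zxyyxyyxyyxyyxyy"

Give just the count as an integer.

1 → match
2 → no match
3 → no match
4 → no match
5 → no match
6 → no match
7 → no match
8 → match
9 → match
10 → no match
11 → match
Total matched: 4

4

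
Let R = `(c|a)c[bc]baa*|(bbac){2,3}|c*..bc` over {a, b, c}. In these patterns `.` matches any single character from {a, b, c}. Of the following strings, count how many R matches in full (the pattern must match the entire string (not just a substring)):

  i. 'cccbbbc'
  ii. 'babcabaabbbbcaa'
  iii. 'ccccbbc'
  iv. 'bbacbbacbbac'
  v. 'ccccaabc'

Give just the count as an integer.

i. 'cccbbbc' → match
ii → no match
iii. 'ccccbbc' → match
iv. 'bbacbbacbbac' → match
v. 'ccccaabc' → match
Total matched: 4

4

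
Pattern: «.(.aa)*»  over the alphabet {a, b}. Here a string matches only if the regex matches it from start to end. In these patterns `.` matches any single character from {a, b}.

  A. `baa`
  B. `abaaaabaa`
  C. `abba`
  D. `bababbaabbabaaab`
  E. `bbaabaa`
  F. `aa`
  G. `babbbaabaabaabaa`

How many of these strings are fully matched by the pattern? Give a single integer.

A → no match
B → no match
C → no match
D → no match
E → match
F → no match
G → no match
Total matched: 1

1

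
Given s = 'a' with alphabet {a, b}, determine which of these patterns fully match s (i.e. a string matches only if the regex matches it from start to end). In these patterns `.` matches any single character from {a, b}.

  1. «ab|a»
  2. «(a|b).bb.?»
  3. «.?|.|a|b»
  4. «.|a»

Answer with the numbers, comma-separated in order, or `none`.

1, 3, 4

1 → match
2 → no match
3 → match
4 → match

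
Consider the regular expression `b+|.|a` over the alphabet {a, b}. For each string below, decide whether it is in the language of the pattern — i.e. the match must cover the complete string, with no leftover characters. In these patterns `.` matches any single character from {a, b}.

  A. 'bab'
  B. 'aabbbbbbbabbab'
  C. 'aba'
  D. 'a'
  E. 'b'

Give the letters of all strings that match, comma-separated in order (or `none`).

D, E

A → no match
B → no match
C → no match
D → match
E → match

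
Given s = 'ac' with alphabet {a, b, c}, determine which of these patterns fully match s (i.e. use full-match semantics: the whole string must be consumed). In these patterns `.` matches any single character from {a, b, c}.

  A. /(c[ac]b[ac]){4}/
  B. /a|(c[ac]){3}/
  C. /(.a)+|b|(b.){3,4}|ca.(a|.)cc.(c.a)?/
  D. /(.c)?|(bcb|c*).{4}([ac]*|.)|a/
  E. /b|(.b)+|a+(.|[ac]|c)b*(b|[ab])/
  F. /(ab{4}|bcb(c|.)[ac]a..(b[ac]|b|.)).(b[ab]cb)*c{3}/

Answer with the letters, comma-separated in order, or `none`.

A → no match — must start with 'c'
B → no match
C → no match
D → match
E → no match
F → no match

D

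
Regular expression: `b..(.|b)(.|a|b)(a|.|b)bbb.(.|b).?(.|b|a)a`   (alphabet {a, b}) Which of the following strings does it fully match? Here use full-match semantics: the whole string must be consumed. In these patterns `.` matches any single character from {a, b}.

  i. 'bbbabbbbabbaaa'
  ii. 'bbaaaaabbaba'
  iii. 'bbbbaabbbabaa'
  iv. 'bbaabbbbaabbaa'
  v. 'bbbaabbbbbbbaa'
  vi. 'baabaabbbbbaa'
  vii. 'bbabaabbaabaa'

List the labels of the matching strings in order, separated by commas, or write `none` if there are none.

iii, v, vi

i → no match
ii → no match
iii → match
iv → no match
v → match
vi → match
vii → no match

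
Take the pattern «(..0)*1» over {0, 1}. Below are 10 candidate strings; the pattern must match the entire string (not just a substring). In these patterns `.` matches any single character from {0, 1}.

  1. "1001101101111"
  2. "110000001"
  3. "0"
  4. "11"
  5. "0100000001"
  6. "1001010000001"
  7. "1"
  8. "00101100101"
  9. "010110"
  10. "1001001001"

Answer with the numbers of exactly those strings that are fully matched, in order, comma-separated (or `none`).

1 → no match
2. "110000001" → no match
3. "0" → no match — must end with "1"
4. "11" → no match
5. "0100000001" → match
6 → no match
7. "1" → match
8. "00101100101" → no match
9. "010110" → no match — must end with "1"
10. "1001001001" → match

5, 7, 10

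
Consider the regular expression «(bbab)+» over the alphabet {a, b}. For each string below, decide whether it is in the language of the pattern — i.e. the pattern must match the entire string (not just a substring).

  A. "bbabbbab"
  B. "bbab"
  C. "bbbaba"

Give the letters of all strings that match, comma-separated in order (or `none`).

A, B

A. "bbabbbab" → match
B. "bbab" → match
C. "bbbaba" → no match — must start with "bbab"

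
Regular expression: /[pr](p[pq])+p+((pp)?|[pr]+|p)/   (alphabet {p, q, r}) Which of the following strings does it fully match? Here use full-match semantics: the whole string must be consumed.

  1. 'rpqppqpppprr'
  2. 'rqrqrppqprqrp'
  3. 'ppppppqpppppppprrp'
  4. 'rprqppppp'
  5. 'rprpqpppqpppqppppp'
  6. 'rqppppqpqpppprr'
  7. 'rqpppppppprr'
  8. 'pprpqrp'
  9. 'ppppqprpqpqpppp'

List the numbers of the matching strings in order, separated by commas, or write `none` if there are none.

3

1 → no match
2 → no match
3 → match
4 → no match
5 → no match
6 → no match
7 → no match
8 → no match
9 → no match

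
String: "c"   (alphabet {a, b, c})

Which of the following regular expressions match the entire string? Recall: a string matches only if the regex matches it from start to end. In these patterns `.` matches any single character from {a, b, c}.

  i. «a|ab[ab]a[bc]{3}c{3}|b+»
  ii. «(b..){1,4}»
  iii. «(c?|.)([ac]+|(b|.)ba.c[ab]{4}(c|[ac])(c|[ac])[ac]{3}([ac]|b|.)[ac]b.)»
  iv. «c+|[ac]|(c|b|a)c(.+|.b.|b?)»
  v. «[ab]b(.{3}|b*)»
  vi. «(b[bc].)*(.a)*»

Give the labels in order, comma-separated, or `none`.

i → no match
ii → no match — must start with "b"
iii → match
iv → match
v → no match
vi → no match

iii, iv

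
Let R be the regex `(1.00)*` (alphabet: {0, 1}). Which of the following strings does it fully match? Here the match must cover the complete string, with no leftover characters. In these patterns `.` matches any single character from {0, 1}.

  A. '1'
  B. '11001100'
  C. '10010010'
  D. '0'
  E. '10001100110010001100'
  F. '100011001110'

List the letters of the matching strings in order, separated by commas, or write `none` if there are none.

A → no match
B → match
C → no match
D → no match
E → match
F → no match

B, E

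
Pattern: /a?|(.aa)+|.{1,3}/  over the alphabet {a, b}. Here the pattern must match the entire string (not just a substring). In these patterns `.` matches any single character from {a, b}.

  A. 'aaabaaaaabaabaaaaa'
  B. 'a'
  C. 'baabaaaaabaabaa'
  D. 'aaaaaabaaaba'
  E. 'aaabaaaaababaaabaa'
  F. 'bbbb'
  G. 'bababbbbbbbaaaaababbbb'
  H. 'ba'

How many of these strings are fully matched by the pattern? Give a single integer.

4

A → match
B. 'a' → match
C → match
D. 'aaaaaabaaaba' → no match
E → no match
F. 'bbbb' → no match
G → no match
H. 'ba' → match
Total matched: 4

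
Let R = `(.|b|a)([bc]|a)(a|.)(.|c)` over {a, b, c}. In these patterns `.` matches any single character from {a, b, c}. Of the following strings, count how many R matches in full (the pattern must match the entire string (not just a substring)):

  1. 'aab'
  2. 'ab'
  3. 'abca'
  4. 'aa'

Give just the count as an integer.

1

1 → no match
2 → no match
3 → match
4 → no match
Total matched: 1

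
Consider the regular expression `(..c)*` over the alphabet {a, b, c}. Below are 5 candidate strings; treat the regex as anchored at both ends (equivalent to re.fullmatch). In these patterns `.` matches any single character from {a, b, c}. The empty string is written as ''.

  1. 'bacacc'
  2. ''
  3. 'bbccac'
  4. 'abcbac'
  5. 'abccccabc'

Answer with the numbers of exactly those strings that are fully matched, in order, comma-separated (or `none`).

1, 2, 3, 4, 5

1. 'bacacc' → match
2. '' → match
3. 'bbccac' → match
4. 'abcbac' → match
5. 'abccccabc' → match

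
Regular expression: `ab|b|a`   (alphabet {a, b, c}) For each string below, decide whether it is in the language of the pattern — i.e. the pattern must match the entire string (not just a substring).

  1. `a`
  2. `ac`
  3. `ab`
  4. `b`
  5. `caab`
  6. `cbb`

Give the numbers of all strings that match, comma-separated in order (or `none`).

1, 3, 4

1 → match
2 → no match
3 → match
4 → match
5 → no match
6 → no match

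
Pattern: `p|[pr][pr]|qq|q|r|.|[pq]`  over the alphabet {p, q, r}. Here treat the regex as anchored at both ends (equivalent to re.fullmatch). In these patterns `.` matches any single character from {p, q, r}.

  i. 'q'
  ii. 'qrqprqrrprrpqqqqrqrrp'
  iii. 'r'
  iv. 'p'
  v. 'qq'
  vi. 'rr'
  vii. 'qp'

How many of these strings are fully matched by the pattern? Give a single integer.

i → match
ii → no match
iii → match
iv → match
v → match
vi → match
vii → no match
Total matched: 5

5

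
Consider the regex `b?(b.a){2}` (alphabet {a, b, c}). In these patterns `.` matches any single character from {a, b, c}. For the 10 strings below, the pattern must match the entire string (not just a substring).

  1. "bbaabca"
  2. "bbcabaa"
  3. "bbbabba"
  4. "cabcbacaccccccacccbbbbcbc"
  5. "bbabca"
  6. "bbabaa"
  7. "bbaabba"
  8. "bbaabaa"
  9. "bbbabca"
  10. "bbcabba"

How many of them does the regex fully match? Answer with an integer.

1 → match
2 → match
3 → match
4 → no match — must end with "a"
5 → match
6 → match
7 → match
8 → match
9 → match
10 → match
Total matched: 9

9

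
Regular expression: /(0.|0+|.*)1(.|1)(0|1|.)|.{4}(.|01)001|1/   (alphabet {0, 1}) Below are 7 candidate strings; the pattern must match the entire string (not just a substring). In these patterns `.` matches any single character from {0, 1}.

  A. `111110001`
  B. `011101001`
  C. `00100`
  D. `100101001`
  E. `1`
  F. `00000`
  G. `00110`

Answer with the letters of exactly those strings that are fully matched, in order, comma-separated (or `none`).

B, C, D, E, G

A. `111110001` → no match
B. `011101001` → match
C. `00100` → match
D. `100101001` → match
E. `1` → match
F. `00000` → no match
G. `00110` → match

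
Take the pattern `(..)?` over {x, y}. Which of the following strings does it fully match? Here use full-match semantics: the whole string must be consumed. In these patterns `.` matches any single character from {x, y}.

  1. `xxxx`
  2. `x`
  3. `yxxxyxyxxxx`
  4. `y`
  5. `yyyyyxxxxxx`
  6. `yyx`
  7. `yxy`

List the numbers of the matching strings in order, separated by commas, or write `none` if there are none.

1. `xxxx` → no match
2. `x` → no match
3. `yxxxyxyxxxx` → no match
4. `y` → no match
5. `yyyyyxxxxxx` → no match
6. `yyx` → no match
7. `yxy` → no match

none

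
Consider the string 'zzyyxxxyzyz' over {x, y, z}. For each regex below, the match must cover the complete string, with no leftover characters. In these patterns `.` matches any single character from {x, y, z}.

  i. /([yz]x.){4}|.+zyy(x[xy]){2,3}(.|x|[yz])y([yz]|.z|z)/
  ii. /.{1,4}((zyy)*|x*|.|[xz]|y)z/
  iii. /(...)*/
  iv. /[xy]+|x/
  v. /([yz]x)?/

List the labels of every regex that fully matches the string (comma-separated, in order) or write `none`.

i

i → match
ii → no match
iii → no match
iv → no match
v → no match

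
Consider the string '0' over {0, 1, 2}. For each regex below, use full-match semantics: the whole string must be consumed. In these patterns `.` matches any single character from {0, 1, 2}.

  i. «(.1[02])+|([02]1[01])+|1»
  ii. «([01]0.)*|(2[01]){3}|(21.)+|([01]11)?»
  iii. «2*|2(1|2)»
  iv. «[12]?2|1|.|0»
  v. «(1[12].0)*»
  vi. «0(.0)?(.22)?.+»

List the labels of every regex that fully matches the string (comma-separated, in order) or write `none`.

i → no match
ii → no match
iii → no match
iv → match
v → no match
vi → no match

iv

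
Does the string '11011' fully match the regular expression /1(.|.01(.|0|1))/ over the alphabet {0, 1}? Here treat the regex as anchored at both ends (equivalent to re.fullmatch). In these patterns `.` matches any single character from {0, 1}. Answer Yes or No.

Yes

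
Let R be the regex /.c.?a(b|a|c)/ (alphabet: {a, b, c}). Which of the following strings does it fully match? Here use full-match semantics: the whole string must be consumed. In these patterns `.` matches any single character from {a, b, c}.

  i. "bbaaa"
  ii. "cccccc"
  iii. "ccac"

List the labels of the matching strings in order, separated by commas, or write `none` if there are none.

i → no match
ii → no match
iii → match

iii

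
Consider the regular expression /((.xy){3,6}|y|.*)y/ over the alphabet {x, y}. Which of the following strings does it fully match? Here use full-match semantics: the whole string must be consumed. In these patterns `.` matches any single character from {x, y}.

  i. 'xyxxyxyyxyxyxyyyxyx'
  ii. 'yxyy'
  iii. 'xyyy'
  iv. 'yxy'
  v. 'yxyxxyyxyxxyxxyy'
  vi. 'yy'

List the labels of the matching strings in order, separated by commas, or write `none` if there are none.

ii, iii, iv, v, vi

i → no match — must end with 'y'
ii. 'yxyy' → match
iii. 'xyyy' → match
iv. 'yxy' → match
v → match
vi. 'yy' → match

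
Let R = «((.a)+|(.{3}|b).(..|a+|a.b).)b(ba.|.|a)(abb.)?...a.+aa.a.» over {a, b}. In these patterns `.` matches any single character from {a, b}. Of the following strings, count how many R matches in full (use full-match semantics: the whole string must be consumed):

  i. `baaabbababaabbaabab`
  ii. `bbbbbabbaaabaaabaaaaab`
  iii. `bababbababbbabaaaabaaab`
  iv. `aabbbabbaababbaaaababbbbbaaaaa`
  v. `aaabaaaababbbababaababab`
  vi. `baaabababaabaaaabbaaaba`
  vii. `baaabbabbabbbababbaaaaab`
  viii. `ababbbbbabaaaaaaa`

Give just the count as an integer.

3

i → match
ii → match
iii → no match
iv → no match
v → no match
vi → no match
vii → match
viii → no match
Total matched: 3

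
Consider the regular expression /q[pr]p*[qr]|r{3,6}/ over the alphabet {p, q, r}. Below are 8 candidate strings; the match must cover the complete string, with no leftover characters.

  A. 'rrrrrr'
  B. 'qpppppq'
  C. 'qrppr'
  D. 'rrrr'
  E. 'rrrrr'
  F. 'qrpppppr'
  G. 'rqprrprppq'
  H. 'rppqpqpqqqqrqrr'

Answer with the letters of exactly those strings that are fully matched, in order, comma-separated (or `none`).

A, B, C, D, E, F

A → match
B → match
C → match
D → match
E → match
F → match
G → no match
H → no match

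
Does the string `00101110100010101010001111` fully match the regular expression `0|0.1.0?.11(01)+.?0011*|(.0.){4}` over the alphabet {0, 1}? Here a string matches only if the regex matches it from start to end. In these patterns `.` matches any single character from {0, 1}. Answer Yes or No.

No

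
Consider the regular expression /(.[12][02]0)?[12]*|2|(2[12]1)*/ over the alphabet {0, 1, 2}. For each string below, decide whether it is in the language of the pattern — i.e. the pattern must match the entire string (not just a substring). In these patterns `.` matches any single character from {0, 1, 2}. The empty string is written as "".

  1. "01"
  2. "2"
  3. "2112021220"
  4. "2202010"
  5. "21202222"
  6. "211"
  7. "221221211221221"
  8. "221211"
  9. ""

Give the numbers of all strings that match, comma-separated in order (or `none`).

2, 5, 6, 7, 8, 9

1. "01" → no match
2. "2" → match
3. "2112021220" → no match
4. "2202010" → no match
5. "21202222" → match
6. "211" → match
7 → match
8. "221211" → match
9. "" → match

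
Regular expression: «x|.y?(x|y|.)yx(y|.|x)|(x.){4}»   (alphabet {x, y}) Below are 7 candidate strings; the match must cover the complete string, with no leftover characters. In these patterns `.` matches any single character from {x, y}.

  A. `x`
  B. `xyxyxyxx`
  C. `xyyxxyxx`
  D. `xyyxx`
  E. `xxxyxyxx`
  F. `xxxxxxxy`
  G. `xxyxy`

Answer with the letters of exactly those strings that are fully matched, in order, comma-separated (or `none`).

A. `x` → match
B. `xyxyxyxx` → match
C. `xyyxxyxx` → no match
D. `xyyxx` → match
E. `xxxyxyxx` → match
F. `xxxxxxxy` → match
G. `xxyxy` → match

A, B, D, E, F, G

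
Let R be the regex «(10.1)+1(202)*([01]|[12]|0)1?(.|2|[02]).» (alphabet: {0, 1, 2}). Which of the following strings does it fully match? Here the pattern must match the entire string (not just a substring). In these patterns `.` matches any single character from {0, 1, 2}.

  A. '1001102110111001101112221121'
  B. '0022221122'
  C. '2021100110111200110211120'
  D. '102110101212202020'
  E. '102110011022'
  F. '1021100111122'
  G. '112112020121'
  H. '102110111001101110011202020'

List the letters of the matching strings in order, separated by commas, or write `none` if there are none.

A → no match
B. '0022221122' → no match — must start with '10'
C → no match — must start with '10'
D → no match
E. '102110011022' → match
F → match
G. '112112020121' → no match — must start with '10'
H → match

E, F, H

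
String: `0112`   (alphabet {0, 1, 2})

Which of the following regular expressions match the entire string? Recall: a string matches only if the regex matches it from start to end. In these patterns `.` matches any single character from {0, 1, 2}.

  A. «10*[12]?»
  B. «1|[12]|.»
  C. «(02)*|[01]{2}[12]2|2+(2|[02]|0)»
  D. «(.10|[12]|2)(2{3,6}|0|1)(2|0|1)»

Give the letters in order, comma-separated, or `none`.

A → no match — must start with `1`
B → no match
C → match
D → no match

C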